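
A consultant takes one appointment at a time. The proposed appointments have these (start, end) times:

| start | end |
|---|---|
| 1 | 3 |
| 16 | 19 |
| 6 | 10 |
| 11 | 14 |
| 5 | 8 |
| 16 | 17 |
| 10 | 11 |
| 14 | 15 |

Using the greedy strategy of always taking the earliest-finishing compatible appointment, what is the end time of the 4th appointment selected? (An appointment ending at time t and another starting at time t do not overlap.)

14

Order by finish time; keep every interval that doesn't clash with the previous kept one.
Sorted by end: (1,3)  (5,8)  (6,10)  (10,11)  (11,14)  (14,15)  (16,17)  (16,19)
take (1,3); take (5,8); skip (6,10); take (10,11); take (11,14); take (14,15); take (16,17).
Selected: (1,3) (5,8) (10,11) (11,14) (14,15) (16,17)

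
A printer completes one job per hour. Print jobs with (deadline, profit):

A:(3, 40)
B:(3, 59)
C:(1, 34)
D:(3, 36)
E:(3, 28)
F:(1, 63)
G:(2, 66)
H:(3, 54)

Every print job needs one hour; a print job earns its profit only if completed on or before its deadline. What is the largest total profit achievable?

188

Take jobs in profit order; each goes to the latest open slot no later than its deadline.
Profit order: G=66 F=63 B=59 H=54 A=40 D=36 C=34 E=28
Assign: G→slot 2, F→slot 1, B→slot 3, H skipped, A skipped, D skipped, C skipped, E skipped.
Slots: [1:F] [2:G] [3:B]
Profit = 63 + 66 + 59 = 188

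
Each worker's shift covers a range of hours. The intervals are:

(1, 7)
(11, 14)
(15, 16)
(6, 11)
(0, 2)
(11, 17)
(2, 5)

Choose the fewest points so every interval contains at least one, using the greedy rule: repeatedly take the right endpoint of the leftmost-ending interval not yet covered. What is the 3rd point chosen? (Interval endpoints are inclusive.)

16

Sort by right endpoint; whenever an interval is uncovered, place a point at its right end.
By right end: [0,2]  [2,5]  [1,7]  [6,11]  [11,14]  [15,16]  [11,17]
[0,2] uncovered → point at 2; [6,11] uncovered → point at 11; [15,16] uncovered → point at 16.
Points: 2, 11, 16 (3 total).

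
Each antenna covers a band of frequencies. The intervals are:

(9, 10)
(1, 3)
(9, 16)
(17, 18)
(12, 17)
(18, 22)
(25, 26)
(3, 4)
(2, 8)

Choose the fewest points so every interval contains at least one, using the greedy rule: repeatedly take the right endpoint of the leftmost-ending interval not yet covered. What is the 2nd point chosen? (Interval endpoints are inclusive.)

Sorted: [1,3] [3,4] [2,8] [9,10] [9,16] [12,17] [17,18] [18,22] [25,26]
{[1,3],[3,4],[2,8]} hit by 3; {[9,10],[9,16]} hit by 10; {[12,17],[17,18]} hit by 17; {[18,22]} hit by 22; {[25,26]} hit by 26.
Points: 3, 10, 17, 22, 26 (5 total).

10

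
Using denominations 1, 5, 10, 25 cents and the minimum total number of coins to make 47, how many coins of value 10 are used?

2

47 = 1×25 + 2×10 + 2×1
Count of 10: 2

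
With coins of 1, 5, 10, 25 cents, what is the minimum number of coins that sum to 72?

6

72 − 2×25→22 − 2×10→2 − 2×1→0
Total coins = 2 + 2 + 2 = 6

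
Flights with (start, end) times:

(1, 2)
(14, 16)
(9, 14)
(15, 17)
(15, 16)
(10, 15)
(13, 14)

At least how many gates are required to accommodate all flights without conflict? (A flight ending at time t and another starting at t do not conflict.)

The answer is the maximum number of intervals overlapping at any instant.
Events (time:±→running): 1:+→1 2:-→0 9:+→1 10:+→2 13:+→3 … peak 3.

3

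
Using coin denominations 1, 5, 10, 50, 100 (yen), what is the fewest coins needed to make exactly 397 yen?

11

397 = 3×100 + 1×50 + 4×10 + 1×5 + 2×1
Total coins = 3 + 1 + 4 + 1 + 2 = 11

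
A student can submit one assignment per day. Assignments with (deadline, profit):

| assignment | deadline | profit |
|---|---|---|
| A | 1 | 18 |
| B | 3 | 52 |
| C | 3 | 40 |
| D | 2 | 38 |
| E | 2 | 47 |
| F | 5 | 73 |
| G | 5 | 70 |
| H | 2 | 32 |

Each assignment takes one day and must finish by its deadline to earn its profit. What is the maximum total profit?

Take jobs in profit order; each goes to the latest open slot no later than its deadline.
Profit order: F=73 G=70 B=52 E=47 C=40 D=38 H=32 A=18
Assign: F→slot 5, G→slot 4, B→slot 3, E→slot 2, C→slot 1, D skipped, H skipped, A skipped.
Slots: [1:C] [2:E] [3:B] [4:G] [5:F]
Profit = 40 + 47 + 52 + 70 + 73 = 282

282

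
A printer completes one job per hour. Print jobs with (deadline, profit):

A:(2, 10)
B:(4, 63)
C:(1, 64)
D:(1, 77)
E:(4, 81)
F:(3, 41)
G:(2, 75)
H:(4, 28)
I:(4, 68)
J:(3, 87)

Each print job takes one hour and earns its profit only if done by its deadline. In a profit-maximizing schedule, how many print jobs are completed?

4

Sort by profit descending; place each in the latest free slot ≤ its deadline.
Profit order: J=87 E=81 D=77 G=75 I=68 C=64 B=63 F=41 H=28 A=10
Assign: J→slot 3, E→slot 4, D→slot 1, G→slot 2, I skipped, C skipped, B skipped, F skipped, H skipped, A skipped.
Slots: [1:D] [2:G] [3:J] [4:E]
4 of 10 scheduled.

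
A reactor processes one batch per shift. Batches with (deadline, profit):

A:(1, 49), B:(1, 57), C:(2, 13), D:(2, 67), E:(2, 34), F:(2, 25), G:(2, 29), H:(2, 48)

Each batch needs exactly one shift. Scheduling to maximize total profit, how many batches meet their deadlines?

2

Sort by profit descending; place each in the latest free slot ≤ its deadline.
Profit order: D=67 B=57 A=49 H=48 E=34 G=29 F=25 C=13
Assign: D→slot 2, B→slot 1, A skipped, H skipped, E skipped, G skipped, F skipped, C skipped.
Slots: [1:B] [2:D]
2 of 8 scheduled.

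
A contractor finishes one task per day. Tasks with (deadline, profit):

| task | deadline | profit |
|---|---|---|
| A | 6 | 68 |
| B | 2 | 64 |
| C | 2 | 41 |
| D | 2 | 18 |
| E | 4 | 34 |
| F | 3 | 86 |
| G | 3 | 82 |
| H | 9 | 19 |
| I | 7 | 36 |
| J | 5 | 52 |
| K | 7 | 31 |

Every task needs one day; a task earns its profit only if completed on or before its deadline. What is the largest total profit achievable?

441

Sort by profit descending; place each in the latest free slot ≤ its deadline.
Profit order: F=86 G=82 A=68 B=64 J=52 C=41 I=36 E=34 K=31 H=19 D=18
Assign: F→slot 3, G→slot 2, A→slot 6, B→slot 1, J→slot 5, C skipped, I→slot 7, E→slot 4, K skipped, H→slot 9, D skipped.
Slots: [1:B] [2:G] [3:F] [4:E] [5:J] [6:A] [7:I] [9:H]
Profit = 64 + 82 + 86 + 34 + 52 + 68 + 36 + 19 = 441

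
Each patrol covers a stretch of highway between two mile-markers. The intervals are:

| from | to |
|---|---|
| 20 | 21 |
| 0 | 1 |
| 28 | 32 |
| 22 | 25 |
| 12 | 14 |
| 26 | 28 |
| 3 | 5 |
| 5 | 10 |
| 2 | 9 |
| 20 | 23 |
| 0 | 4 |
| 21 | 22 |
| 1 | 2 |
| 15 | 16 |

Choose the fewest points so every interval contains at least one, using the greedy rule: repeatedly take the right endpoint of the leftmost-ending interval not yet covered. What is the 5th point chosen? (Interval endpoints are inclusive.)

21

Sort by right endpoint; whenever an interval is uncovered, place a point at its right end.
Sorted: [0,1] [1,2] [0,4] [3,5] [2,9] [5,10] [12,14] [15,16] [20,21] [21,22] [20,23] [22,25] [26,28] [28,32]
{[0,1],[1,2],[0,4]} hit by 1; {[3,5],[2,9],[5,10]} hit by 5; {[12,14]} hit by 14; {[15,16]} hit by 16; {[20,21],[21,22],[20,23]} hit by 21; {[22,25]} hit by 25; {[26,28],[28,32]} hit by 28.
Points: 1, 5, 14, 16, 21, 25, 28 (7 total).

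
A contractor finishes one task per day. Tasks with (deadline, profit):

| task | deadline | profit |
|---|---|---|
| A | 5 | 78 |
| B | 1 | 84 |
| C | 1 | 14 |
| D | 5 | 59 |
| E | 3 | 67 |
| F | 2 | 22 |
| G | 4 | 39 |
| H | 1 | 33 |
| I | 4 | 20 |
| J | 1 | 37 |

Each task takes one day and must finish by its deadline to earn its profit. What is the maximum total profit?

327

Take jobs in profit order; each goes to the latest open slot no later than its deadline.
Profit order: B=84 A=78 E=67 D=59 G=39 J=37 H=33 F=22 I=20 C=14
Assign: B→slot 1, A→slot 5, E→slot 3, D→slot 4, G→slot 2, J skipped, H skipped, F skipped, I skipped, C skipped.
Slots: [1:B] [2:G] [3:E] [4:D] [5:A]
Profit = 84 + 39 + 67 + 59 + 78 = 327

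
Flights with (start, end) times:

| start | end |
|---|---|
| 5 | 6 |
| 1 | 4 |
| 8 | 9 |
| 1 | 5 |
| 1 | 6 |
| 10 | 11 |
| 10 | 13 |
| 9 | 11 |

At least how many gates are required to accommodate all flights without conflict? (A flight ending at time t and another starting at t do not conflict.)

3

Count concurrent intervals with a sweep; the peak is the room count.
Events (time:±→running): 1:+→1 1:+→2 1:+→3 … peak 3.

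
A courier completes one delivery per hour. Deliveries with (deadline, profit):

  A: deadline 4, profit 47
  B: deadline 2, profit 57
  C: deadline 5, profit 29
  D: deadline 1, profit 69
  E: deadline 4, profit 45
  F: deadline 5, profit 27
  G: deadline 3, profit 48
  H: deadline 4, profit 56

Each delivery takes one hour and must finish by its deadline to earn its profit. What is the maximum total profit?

Sort by profit descending; place each in the latest free slot ≤ its deadline.
Profit order: D=69 B=57 H=56 G=48 A=47 E=45 C=29 F=27
Assign: D→slot 1, B→slot 2, H→slot 4, G→slot 3, A skipped, E skipped, C→slot 5, F skipped.
Slots: [1:D] [2:B] [3:G] [4:H] [5:C]
Profit = 69 + 57 + 48 + 56 + 29 = 259

259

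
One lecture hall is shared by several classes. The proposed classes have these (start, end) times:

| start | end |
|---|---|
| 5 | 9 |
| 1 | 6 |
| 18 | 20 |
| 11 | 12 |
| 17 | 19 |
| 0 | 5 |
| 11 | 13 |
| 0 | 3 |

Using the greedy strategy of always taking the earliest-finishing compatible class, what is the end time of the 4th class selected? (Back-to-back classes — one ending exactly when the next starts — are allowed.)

19

Sorted by end: (0,3)  (0,5)  (1,6)  (5,9)  (11,12)  (11,13)  (17,19)  (18,20)
take (0,3); skip (0,5); skip (1,6); take (5,9); take (11,12); take (17,19).
Selected: (0,3) (5,9) (11,12) (17,19)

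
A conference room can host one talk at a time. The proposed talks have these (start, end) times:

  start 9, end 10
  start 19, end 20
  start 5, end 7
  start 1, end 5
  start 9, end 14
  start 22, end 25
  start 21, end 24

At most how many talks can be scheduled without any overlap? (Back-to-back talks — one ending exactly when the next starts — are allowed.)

5

Order by finish time; keep every interval that doesn't clash with the previous kept one.
Sorted by end: (1,5)  (5,7)  (9,10)  (9,14)  (19,20)  (21,24)  (22,25)
take (1,5); take (5,7); take (9,10); take (19,20); take (21,24).
Selected 5 talks.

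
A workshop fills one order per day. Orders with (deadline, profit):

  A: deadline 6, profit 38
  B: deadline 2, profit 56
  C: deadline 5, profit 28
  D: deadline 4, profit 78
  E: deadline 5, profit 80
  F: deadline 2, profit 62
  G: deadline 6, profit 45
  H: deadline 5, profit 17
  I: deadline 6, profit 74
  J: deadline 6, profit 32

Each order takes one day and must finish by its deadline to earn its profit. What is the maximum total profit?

By profit: E(d5,80), D(d4,78), I(d6,74), F(d2,62), B(d2,56), G(d6,45), A(d6,38), J(d6,32), C(d5,28), H(d5,17)
E→slot 5; D→slot 4; I→slot 6; F→slot 2; B→slot 1; G→slot 3; A skipped; J skipped; C skipped; H skipped.
Profit = 56 + 62 + 45 + 78 + 80 + 74 = 395

395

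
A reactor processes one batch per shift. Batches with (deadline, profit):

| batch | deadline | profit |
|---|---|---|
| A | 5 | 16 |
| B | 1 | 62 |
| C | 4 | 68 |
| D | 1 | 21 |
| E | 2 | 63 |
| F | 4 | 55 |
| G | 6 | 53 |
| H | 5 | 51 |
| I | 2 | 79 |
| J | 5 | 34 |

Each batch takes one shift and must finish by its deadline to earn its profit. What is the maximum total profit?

Take jobs in profit order; each goes to the latest open slot no later than its deadline.
Profit order: I=79 C=68 E=63 B=62 F=55 G=53 H=51 J=34 D=21 A=16
Assign: I→slot 2, C→slot 4, E→slot 1, B skipped, F→slot 3, G→slot 6, H→slot 5, J skipped, D skipped, A skipped.
Slots: [1:E] [2:I] [3:F] [4:C] [5:H] [6:G]
Profit = 63 + 79 + 55 + 68 + 51 + 53 = 369

369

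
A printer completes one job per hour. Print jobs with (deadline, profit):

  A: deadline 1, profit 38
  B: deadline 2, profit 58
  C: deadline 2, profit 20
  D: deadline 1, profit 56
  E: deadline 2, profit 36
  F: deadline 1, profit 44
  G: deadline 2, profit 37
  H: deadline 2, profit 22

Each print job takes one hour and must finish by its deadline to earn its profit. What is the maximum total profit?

114

Take jobs in profit order; each goes to the latest open slot no later than its deadline.
Profit order: B=58 D=56 F=44 A=38 G=37 E=36 H=22 C=20
Assign: B→slot 2, D→slot 1, F skipped, A skipped, G skipped, E skipped, H skipped, C skipped.
Slots: [1:D] [2:B]
Profit = 56 + 58 = 114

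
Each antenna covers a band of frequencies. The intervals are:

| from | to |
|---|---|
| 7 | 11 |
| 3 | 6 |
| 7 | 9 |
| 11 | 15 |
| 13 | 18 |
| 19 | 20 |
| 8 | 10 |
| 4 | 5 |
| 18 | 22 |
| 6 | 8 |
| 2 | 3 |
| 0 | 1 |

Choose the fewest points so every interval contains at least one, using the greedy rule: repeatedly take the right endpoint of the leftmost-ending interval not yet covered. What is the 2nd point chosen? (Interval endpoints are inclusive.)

3

Process intervals by earliest right end; each time one isn't hit yet, stab at its right endpoint.
By right end: [0,1]  [2,3]  [4,5]  [3,6]  [6,8]  [7,9]  [8,10]  [7,11]  [11,15]  [13,18]  [19,20]  [18,22]
[0,1] uncovered → point at 1; [2,3] uncovered → point at 3; [4,5] uncovered → point at 5; [6,8] uncovered → point at 8; [11,15] uncovered → point at 15; [19,20] uncovered → point at 20.
Points: 1, 3, 5, 8, 15, 20 (6 total).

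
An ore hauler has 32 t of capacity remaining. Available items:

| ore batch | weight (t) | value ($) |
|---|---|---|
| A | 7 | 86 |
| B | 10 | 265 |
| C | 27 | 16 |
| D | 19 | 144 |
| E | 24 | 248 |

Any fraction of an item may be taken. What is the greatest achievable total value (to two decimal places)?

Greedy by value/weight ratio, highest first.
Order: B (265/10=26.50) > A (86/7=12.29) > E (248/24=10.33) > D (144/19=7.58) > C (16/27=0.59)
Fill: take B (10 @ 265) → take A (7 @ 86) → take 15/24 of E → 155.00; 32/32 used.
Total value = 506.00

506.00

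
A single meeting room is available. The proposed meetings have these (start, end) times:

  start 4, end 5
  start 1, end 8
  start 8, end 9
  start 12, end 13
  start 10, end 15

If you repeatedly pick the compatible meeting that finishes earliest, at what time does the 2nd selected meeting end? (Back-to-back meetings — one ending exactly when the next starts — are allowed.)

9

Greedy by earliest finish: after sorting by end time, pick each interval compatible with the last pick.
By end time: (4,5), (1,8), (8,9), (12,13), (10,15).
Pick (4,5); next start ≥ 5 → (8,9); next start ≥ 9 → (12,13).
Selected: (4,5) (8,9) (12,13)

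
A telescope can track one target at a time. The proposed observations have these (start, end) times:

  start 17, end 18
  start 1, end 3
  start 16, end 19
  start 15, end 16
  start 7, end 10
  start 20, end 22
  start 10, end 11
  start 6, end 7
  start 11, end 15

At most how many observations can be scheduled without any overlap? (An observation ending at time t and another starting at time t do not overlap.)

8

Greedy by earliest finish: after sorting by end time, pick each interval compatible with the last pick.
By end time: (1,3), (6,7), (7,10), (10,11), (11,15), (15,16), (17,18), (16,19), (20,22).
Pick (1,3); next start ≥ 3 → (6,7); next start ≥ 7 → (7,10); next start ≥ 10 → (10,11); next start ≥ 11 → (11,15); next start ≥ 15 → (15,16); next start ≥ 16 → (17,18); next start ≥ 18 → (20,22).
Selected 8 observations.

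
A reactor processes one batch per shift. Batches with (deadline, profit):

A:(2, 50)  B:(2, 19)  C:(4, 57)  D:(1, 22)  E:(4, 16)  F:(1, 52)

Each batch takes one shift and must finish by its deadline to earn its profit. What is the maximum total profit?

175

Sort by profit descending; place each in the latest free slot ≤ its deadline.
Profit order: C=57 F=52 A=50 D=22 B=19 E=16
Assign: C→slot 4, F→slot 1, A→slot 2, D skipped, B skipped, E→slot 3.
Slots: [1:F] [2:A] [3:E] [4:C]
Profit = 52 + 50 + 16 + 57 = 175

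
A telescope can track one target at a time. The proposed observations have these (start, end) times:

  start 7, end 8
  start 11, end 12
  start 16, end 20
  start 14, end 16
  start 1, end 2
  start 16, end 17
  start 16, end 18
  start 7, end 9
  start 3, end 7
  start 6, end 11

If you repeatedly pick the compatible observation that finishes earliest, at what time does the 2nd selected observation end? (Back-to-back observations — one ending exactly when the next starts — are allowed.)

Order by finish time; keep every interval that doesn't clash with the previous kept one.
Sorted by end: (1,2)  (3,7)  (7,8)  (7,9)  (6,11)  (11,12)  (14,16)  (16,17)  (16,18)  (16,20)
take (1,2); take (3,7); take (7,8); skip (7,9); take (11,12); take (14,16); take (16,17); skip (16,18).
Selected: (1,2) (3,7) (7,8) (11,12) (14,16) (16,17)

7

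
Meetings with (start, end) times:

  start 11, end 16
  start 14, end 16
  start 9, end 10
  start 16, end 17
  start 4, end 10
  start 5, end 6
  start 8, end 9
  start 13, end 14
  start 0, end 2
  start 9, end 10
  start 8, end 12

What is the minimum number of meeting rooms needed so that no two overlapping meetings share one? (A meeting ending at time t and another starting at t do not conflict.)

4

Count concurrent intervals with a sweep; the peak is the room count.
Events (time:±→running): 0:+→1 2:-→0 4:+→1 5:+→2 6:-→1 8:+→2 8:+→3 9:-→2 9:+→3 9:+→4 … peak 4.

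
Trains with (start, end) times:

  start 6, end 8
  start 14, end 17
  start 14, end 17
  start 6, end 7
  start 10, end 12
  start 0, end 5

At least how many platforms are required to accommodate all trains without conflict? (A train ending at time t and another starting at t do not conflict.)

The answer is the maximum number of intervals overlapping at any instant.
starts: [0, 6, 6, 10, 14, 14]
ends:   [5, 7, 8, 12, 17, 17]
s0→1 e5→0 s6→1 s6→2  — peak 2.

2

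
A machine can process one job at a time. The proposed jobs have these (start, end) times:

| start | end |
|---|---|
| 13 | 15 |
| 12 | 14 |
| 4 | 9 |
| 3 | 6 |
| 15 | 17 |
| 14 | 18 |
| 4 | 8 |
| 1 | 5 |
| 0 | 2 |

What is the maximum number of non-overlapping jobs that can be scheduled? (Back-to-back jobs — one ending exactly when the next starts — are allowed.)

By end time: (0,2), (1,5), (3,6), (4,8), (4,9), (12,14), (13,15), (15,17), (14,18).
Pick (0,2); next start ≥ 2 → (3,6); next start ≥ 6 → (12,14); next start ≥ 14 → (15,17).
Selected 4 jobs.

4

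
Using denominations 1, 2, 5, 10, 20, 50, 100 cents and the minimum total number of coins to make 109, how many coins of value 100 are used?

1

Greedy: take as many of the largest coin as possible, then repeat with the remainder.
109 − 1×100→9 − 1×5→4 − 2×2→0
Count of 100: 1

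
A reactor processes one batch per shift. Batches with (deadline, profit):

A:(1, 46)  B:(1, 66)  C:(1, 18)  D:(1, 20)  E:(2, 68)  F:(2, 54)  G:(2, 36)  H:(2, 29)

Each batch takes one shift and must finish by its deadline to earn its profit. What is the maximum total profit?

By profit: E(d2,68), B(d1,66), F(d2,54), A(d1,46), G(d2,36), H(d2,29), D(d1,20), C(d1,18)
E→slot 2; B→slot 1; F skipped; A skipped; G skipped; H skipped; D skipped; C skipped.
Profit = 66 + 68 = 134

134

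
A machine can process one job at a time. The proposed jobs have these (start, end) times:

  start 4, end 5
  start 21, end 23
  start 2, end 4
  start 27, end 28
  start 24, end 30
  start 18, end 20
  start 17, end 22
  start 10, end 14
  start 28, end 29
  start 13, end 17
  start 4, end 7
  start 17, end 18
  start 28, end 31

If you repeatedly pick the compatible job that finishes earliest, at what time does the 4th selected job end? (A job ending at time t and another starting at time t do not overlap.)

18

Order by finish time; keep every interval that doesn't clash with the previous kept one.
By end time: (2,4), (4,5), (4,7), (10,14), (13,17), (17,18), (18,20), (17,22), (21,23), (27,28), (28,29), (24,30), (28,31).
Pick (2,4); next start ≥ 4 → (4,5); next start ≥ 5 → (10,14); next start ≥ 14 → (17,18); next start ≥ 18 → (18,20); next start ≥ 20 → (21,23); next start ≥ 23 → (27,28); next start ≥ 28 → (28,29).
Selected: (2,4) (4,5) (10,14) (17,18) (18,20) (21,23) (27,28) (28,29)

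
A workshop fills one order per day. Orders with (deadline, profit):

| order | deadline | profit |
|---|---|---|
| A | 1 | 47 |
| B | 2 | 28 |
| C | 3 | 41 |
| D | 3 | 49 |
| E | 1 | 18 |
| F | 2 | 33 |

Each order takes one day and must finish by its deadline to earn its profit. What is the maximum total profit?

Sort by profit descending; place each in the latest free slot ≤ its deadline.
Profit order: D=49 A=47 C=41 F=33 B=28 E=18
Assign: D→slot 3, A→slot 1, C→slot 2, F skipped, B skipped, E skipped.
Slots: [1:A] [2:C] [3:D]
Profit = 47 + 41 + 49 = 137

137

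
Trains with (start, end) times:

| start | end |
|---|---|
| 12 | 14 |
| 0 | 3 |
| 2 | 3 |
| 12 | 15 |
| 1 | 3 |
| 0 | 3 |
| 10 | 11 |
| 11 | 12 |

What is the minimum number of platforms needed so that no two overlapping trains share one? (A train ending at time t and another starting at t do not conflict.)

Count concurrent intervals with a sweep; the peak is the room count.
starts: [0, 0, 1, 2, 10, 11, 12, 12]
ends:   [3, 3, 3, 3, 11, 12, 14, 15]
s0→1 s0→2 s1→3 s2→4  — peak 4.

4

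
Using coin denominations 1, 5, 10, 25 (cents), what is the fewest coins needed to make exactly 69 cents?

Greedy: take as many of the largest coin as possible, then repeat with the remainder.
69 = 2×25 + 1×10 + 1×5 + 4×1
Total coins = 2 + 1 + 1 + 4 = 8

8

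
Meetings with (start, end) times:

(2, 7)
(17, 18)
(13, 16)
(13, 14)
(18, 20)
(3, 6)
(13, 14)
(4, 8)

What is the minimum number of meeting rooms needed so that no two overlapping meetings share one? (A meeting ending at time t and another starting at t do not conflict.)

Count concurrent intervals with a sweep; the peak is the room count.
starts: [2, 3, 4, 13, 13, 13, 17, 18]
ends:   [6, 7, 8, 14, 14, 16, 18, 20]
s2→1 s3→2 s4→3  — peak 3.

3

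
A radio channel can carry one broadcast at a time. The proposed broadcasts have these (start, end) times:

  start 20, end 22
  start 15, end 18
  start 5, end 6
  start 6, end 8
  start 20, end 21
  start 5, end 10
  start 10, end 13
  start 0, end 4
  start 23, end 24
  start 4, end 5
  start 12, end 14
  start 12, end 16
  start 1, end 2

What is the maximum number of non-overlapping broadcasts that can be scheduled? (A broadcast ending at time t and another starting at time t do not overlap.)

Greedy by earliest finish: after sorting by end time, pick each interval compatible with the last pick.
Sorted by end: (1,2)  (0,4)  (4,5)  (5,6)  (6,8)  (5,10)  (10,13)  (12,14)  (12,16)  (15,18)  (20,21)  (20,22)  (23,24)
take (1,2); take (4,5); take (5,6); take (6,8); take (10,13); take (15,18); take (20,21); take (23,24).
Selected 8 broadcasts.

8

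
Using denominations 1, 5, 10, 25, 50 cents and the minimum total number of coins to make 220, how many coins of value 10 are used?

Greedy: take as many of the largest coin as possible, then repeat with the remainder.
220 − 4×50→20 − 2×10→0
Count of 10: 2

2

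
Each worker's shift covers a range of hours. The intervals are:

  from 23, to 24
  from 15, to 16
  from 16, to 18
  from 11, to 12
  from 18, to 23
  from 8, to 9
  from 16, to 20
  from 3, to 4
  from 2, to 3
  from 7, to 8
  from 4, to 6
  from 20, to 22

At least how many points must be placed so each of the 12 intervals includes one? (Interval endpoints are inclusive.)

Process intervals by earliest right end; each time one isn't hit yet, stab at its right endpoint.
By right end: [2,3]  [3,4]  [4,6]  [7,8]  [8,9]  [11,12]  [15,16]  [16,18]  [16,20]  [20,22]  [18,23]  [23,24]
[2,3] uncovered → point at 3; [4,6] uncovered → point at 6; [7,8] uncovered → point at 8; [11,12] uncovered → point at 12; [15,16] uncovered → point at 16; [20,22] uncovered → point at 22; [23,24] uncovered → point at 24.
Points: 3, 6, 8, 12, 16, 22, 24 (7 total).

7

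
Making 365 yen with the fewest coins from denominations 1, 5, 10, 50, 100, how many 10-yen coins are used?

Use the largest denomination that fits, subtract, and repeat.
365 − 3×100→65 − 1×50→15 − 1×10→5 − 1×5→0
Count of 10: 1

1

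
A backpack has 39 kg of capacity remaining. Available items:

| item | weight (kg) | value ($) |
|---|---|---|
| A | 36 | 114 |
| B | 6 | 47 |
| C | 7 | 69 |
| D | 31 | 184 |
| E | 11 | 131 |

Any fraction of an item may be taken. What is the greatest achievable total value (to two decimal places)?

Greedy by value/weight ratio, highest first.
Ratios (sorted): E 11.91, C 9.86, B 7.83, D 5.94, A 3.17
take E (11 @ 131); take C (7 @ 69); take B (6 @ 47); take 15/31 of D → 89.03. Capacity used 39/39.
Total value = 336.03

336.03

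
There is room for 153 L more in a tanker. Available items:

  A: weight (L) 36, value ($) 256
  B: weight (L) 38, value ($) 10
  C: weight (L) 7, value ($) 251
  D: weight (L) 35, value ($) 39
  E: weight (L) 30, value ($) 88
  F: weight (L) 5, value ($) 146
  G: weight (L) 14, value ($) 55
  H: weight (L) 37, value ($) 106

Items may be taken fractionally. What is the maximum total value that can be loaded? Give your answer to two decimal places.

Sort by value per unit weight and fill in that order.
Ratios (sorted): C 35.86, F 29.20, A 7.11, G 3.93, E 2.93, H 2.86, D 1.11, B 0.26
take C (7 @ 251); take F (5 @ 146); take A (36 @ 256); take G (14 @ 55); take E (30 @ 88); take H (37 @ 106); take 24/35 of D → 26.74. Capacity used 153/153.
Total value = 928.74

928.74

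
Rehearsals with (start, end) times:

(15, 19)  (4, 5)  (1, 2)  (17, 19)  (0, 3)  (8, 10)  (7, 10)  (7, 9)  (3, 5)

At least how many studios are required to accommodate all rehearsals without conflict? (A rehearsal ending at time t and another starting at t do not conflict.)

Events (time:±→running): 0:+→1 1:+→2 2:-→1 3:-→0 3:+→1 4:+→2 5:-→1 5:-→0 7:+→1 7:+→2 8:+→3 … peak 3.

3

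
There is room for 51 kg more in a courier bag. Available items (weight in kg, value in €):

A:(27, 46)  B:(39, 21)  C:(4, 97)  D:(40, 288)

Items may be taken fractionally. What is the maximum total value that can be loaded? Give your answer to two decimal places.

396.93

Ratios (sorted): C 24.25, D 7.20, A 1.70, B 0.54
take C (4 @ 97); take D (40 @ 288); take 7/27 of A → 11.93. Capacity used 51/51.
Total value = 396.93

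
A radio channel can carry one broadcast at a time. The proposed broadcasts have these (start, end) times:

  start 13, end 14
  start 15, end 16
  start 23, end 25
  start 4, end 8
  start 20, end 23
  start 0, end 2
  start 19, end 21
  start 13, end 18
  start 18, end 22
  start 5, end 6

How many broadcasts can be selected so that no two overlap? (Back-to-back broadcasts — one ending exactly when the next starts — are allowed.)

6

Greedy by earliest finish: after sorting by end time, pick each interval compatible with the last pick.
By end time: (0,2), (5,6), (4,8), (13,14), (15,16), (13,18), (19,21), (18,22), (20,23), (23,25).
Pick (0,2); next start ≥ 2 → (5,6); next start ≥ 6 → (13,14); next start ≥ 14 → (15,16); next start ≥ 16 → (19,21); next start ≥ 21 → (23,25).
Selected 6 broadcasts.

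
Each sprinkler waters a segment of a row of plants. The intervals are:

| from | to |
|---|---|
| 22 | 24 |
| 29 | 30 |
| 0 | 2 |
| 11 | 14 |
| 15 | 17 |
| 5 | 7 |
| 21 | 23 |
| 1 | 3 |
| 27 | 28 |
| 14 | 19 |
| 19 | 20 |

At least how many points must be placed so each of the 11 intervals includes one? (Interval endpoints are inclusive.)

Sorted: [0,2] [1,3] [5,7] [11,14] [15,17] [14,19] [19,20] [21,23] [22,24] [27,28] [29,30]
{[0,2],[1,3]} hit by 2; {[5,7]} hit by 7; {[11,14]} hit by 14; {[15,17],[14,19]} hit by 17; {[19,20]} hit by 20; {[21,23],[22,24]} hit by 23; {[27,28]} hit by 28; {[29,30]} hit by 30.
Points: 2, 7, 14, 17, 20, 23, 28, 30 (8 total).

8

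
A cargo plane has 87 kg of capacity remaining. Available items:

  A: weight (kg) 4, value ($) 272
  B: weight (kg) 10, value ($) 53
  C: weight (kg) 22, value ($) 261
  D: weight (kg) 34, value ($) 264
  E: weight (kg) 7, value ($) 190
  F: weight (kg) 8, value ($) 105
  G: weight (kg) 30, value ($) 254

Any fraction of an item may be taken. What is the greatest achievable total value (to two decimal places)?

1206.24

Greedy by value/weight ratio, highest first.
Ratios (sorted): A 68.00, E 27.14, F 13.12, C 11.86, G 8.47, D 7.76, B 5.30
take A (4 @ 272); take E (7 @ 190); take F (8 @ 105); take C (22 @ 261); take G (30 @ 254); take 16/34 of D → 124.24. Capacity used 87/87.
Total value = 1206.24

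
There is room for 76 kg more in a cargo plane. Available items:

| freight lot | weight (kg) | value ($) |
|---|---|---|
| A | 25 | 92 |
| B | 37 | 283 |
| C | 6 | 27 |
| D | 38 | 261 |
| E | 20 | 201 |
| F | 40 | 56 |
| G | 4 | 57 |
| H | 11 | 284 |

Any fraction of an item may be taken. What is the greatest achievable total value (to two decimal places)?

Order: H (284/11=25.82) > G (57/4=14.25) > E (201/20=10.05) > B (283/37=7.65) > D (261/38=6.87) > C (27/6=4.50) > A (92/25=3.68) > F (56/40=1.40)
Fill: take H (11 @ 284) → take G (4 @ 57) → take E (20 @ 201) → take B (37 @ 283) → take 4/38 of D → 27.47; 76/76 used.
Total value = 852.47

852.47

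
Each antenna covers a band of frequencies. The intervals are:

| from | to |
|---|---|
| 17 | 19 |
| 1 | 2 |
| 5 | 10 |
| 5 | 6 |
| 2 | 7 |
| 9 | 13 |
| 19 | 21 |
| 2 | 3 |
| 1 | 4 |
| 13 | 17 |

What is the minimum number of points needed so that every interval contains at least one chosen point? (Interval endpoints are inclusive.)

By right end: [1,2]  [2,3]  [1,4]  [5,6]  [2,7]  [5,10]  [9,13]  [13,17]  [17,19]  [19,21]
[1,2] uncovered → point at 2; [5,6] uncovered → point at 6; [9,13] uncovered → point at 13; [17,19] uncovered → point at 19.
Points: 2, 6, 13, 19 (4 total).

4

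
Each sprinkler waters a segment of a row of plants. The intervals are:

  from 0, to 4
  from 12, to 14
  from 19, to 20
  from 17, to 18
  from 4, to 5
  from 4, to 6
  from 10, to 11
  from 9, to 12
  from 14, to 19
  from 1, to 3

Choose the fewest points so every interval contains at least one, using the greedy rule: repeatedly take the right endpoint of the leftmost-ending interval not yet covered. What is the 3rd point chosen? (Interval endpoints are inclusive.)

Process intervals by earliest right end; each time one isn't hit yet, stab at its right endpoint.
Sorted: [1,3] [0,4] [4,5] [4,6] [10,11] [9,12] [12,14] [17,18] [14,19] [19,20]
{[1,3],[0,4]} hit by 3; {[4,5],[4,6]} hit by 5; {[10,11],[9,12]} hit by 11; {[12,14]} hit by 14; {[17,18],[14,19]} hit by 18; {[19,20]} hit by 20.
Points: 3, 5, 11, 14, 18, 20 (6 total).

11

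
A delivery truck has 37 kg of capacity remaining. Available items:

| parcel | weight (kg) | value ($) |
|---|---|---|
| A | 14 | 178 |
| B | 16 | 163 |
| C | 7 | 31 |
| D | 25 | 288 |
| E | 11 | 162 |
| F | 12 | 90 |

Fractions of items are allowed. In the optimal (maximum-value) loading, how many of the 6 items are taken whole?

Greedy by value/weight ratio, highest first.
Ratios (sorted): E 14.73, A 12.71, D 11.52, B 10.19, F 7.50, C 4.43
take E (11 @ 162); take A (14 @ 178); take 12/25 of D → 138.24. Capacity used 37/37.
2 item(s) taken whole; one partial (take 12/25 of D).

2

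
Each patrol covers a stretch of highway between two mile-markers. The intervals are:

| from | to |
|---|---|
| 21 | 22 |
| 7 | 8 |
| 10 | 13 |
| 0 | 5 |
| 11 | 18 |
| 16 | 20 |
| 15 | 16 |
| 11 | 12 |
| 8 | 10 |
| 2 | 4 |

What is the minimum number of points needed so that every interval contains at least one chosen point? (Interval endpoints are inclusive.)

5

Process intervals by earliest right end; each time one isn't hit yet, stab at its right endpoint.
By right end: [2,4]  [0,5]  [7,8]  [8,10]  [11,12]  [10,13]  [15,16]  [11,18]  [16,20]  [21,22]
[2,4] uncovered → point at 4; [7,8] uncovered → point at 8; [11,12] uncovered → point at 12; [15,16] uncovered → point at 16; [21,22] uncovered → point at 22.
Points: 4, 8, 12, 16, 22 (5 total).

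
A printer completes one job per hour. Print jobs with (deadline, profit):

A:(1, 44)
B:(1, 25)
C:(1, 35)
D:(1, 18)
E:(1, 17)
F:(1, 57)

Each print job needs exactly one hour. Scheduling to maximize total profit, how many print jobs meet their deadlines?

1

Take jobs in profit order; each goes to the latest open slot no later than its deadline.
Profit order: F=57 A=44 C=35 B=25 D=18 E=17
Assign: F→slot 1, A skipped, C skipped, B skipped, D skipped, E skipped.
Slots: [1:F]
1 of 6 scheduled.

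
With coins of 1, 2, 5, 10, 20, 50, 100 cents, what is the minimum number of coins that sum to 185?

5

Greedy: take as many of the largest coin as possible, then repeat with the remainder.
185 − 1×100→85 − 1×50→35 − 1×20→15 − 1×10→5 − 1×5→0
Total coins = 1 + 1 + 1 + 1 + 1 = 5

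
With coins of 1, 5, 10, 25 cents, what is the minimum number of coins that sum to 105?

5

105 − 4×25→5 − 1×5→0
Total coins = 4 + 1 = 5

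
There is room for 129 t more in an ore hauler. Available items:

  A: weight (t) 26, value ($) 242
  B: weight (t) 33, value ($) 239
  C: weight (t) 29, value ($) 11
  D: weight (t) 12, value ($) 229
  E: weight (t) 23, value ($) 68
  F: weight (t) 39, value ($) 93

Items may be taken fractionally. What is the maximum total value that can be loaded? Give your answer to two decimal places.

861.46

Ratios (sorted): D 19.08, A 9.31, B 7.24, E 2.96, F 2.38, C 0.38
take D (12 @ 229); take A (26 @ 242); take B (33 @ 239); take E (23 @ 68); take 35/39 of F → 83.46. Capacity used 129/129.
Total value = 861.46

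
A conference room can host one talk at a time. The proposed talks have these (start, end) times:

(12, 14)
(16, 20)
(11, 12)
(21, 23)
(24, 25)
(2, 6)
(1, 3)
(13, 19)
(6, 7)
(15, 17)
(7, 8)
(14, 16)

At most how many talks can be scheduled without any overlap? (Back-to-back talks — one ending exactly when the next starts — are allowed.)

9

Sorted by end: (1,3)  (2,6)  (6,7)  (7,8)  (11,12)  (12,14)  (14,16)  (15,17)  (13,19)  (16,20)  (21,23)  (24,25)
take (1,3); take (6,7); take (7,8); take (11,12); take (12,14); take (14,16); take (16,20); take (21,23); take (24,25).
Selected 9 talks.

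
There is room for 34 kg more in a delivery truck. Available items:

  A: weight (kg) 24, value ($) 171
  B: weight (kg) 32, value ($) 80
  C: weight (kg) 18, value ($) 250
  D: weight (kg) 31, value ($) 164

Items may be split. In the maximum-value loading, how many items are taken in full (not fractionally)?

1

Ratios (sorted): C 13.89, A 7.12, D 5.29, B 2.50
take C (18 @ 250); take 16/24 of A → 114.00. Capacity used 34/34.
1 item(s) taken whole; one partial (take 16/24 of A).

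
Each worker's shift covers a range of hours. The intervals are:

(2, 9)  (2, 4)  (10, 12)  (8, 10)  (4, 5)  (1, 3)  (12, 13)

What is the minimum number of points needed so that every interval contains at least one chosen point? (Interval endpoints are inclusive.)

4

Sort by right endpoint; whenever an interval is uncovered, place a point at its right end.
Sorted: [1,3] [2,4] [4,5] [2,9] [8,10] [10,12] [12,13]
{[1,3],[2,4]} hit by 3; {[4,5],[2,9]} hit by 5; {[8,10],[10,12]} hit by 10; {[12,13]} hit by 13.
Points: 3, 5, 10, 13 (4 total).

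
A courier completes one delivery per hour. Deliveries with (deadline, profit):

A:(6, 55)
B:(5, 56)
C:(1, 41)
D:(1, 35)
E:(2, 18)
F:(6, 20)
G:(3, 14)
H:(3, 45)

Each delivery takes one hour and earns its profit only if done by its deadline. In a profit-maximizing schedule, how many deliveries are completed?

6

Profit order: B=56 A=55 H=45 C=41 D=35 F=20 E=18 G=14
Assign: B→slot 5, A→slot 6, H→slot 3, C→slot 1, D skipped, F→slot 4, E→slot 2, G skipped.
Slots: [1:C] [2:E] [3:H] [4:F] [5:B] [6:A]
6 of 8 scheduled.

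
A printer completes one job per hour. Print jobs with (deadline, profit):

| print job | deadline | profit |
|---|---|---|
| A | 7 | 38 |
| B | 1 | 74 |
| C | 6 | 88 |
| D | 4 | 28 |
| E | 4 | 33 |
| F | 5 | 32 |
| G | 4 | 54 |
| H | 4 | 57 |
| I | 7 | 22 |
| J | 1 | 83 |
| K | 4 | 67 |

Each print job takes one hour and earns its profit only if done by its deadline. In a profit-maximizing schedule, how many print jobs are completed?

7

Profit order: C=88 J=83 B=74 K=67 H=57 G=54 A=38 E=33 F=32 D=28 I=22
Assign: C→slot 6, J→slot 1, B skipped, K→slot 4, H→slot 3, G→slot 2, A→slot 7, E skipped, F→slot 5, D skipped, I skipped.
Slots: [1:J] [2:G] [3:H] [4:K] [5:F] [6:C] [7:A]
7 of 11 scheduled.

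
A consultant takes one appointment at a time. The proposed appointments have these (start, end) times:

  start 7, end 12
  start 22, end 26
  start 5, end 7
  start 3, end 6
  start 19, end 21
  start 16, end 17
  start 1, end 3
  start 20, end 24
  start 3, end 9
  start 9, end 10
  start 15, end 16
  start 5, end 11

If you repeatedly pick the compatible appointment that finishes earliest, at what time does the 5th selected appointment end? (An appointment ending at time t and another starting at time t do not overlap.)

Order by finish time; keep every interval that doesn't clash with the previous kept one.
Sorted by end: (1,3)  (3,6)  (5,7)  (3,9)  (9,10)  (5,11)  (7,12)  (15,16)  (16,17)  (19,21)  (20,24)  (22,26)
take (1,3); take (3,6); skip (5,7); take (9,10); take (15,16); take (16,17); take (19,21); take (22,26).
Selected: (1,3) (3,6) (9,10) (15,16) (16,17) (19,21) (22,26)

17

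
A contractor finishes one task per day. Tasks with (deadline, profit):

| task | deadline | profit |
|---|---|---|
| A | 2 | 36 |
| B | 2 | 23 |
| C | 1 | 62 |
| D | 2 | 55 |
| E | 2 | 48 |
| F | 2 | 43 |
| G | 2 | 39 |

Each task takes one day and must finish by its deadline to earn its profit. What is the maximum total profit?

By profit: C(d1,62), D(d2,55), E(d2,48), F(d2,43), G(d2,39), A(d2,36), B(d2,23)
C→slot 1; D→slot 2; E skipped; F skipped; G skipped; A skipped; B skipped.
Profit = 62 + 55 = 117

117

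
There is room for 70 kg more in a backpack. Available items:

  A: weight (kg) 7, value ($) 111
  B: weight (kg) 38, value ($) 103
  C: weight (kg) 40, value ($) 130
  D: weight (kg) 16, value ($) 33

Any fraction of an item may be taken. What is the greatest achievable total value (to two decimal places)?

303.34

Sort by value per unit weight and fill in that order.
Ratios (sorted): A 15.86, C 3.25, B 2.71, D 2.06
take A (7 @ 111); take C (40 @ 130); take 23/38 of B → 62.34. Capacity used 70/70.
Total value = 303.34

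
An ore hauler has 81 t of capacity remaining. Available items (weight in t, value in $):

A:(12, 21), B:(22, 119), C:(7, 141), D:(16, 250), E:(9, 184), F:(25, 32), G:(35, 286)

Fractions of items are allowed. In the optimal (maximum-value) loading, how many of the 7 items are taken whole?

4

Ratios (sorted): E 20.44, C 20.14, D 15.62, G 8.17, B 5.41, A 1.75, F 1.28
take E (9 @ 184); take C (7 @ 141); take D (16 @ 250); take G (35 @ 286); take 14/22 of B → 75.73. Capacity used 81/81.
4 item(s) taken whole; one partial (take 14/22 of B).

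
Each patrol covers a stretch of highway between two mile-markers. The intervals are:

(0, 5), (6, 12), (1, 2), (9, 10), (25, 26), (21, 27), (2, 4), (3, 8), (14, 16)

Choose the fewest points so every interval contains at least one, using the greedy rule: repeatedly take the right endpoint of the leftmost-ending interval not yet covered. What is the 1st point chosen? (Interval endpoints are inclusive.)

Sorted: [1,2] [2,4] [0,5] [3,8] [9,10] [6,12] [14,16] [25,26] [21,27]
{[1,2],[2,4],[0,5]} hit by 2; {[3,8]} hit by 8; {[9,10],[6,12]} hit by 10; {[14,16]} hit by 16; {[25,26],[21,27]} hit by 26.
Points: 2, 8, 10, 16, 26 (5 total).

2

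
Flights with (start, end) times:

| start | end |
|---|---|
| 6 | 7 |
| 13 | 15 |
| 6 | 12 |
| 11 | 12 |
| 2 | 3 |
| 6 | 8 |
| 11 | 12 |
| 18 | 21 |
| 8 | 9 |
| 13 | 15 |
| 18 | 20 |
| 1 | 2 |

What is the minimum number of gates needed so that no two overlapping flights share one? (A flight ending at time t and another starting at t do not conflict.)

3

The answer is the maximum number of intervals overlapping at any instant.
starts: [1, 2, 6, 6, 6, 8, 11, 11, 13, 13, 18, 18]
ends:   [2, 3, 7, 8, 9, 12, 12, 12, 15, 15, 20, 21]
s1→1 e2→0 s2→1 e3→0 s6→1 s6→2 s6→3  — peak 3.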